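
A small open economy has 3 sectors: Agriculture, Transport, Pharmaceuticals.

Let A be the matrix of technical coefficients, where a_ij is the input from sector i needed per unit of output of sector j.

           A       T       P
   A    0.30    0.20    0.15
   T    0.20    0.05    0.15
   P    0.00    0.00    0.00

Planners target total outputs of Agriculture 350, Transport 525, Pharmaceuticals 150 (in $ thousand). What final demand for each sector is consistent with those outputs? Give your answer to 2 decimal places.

d_A = 117.50, d_T = 406.25, d_P = 150.00

I − A =
  [   0.70    -0.20    -0.15]
  [  -0.20     0.95    -0.15]
  [   0.00     0.00     1.00]
d = (I − A) x:
  d_A = (+0.70)·350 + (-0.20)·525 + (-0.15)·150 = 117.50
  d_T = (-0.20)·350 + (+0.95)·525 + (-0.15)·150 = 406.25
  d_P = (+0.00)·350 + (+0.00)·525 + (+1.00)·150 = 150.00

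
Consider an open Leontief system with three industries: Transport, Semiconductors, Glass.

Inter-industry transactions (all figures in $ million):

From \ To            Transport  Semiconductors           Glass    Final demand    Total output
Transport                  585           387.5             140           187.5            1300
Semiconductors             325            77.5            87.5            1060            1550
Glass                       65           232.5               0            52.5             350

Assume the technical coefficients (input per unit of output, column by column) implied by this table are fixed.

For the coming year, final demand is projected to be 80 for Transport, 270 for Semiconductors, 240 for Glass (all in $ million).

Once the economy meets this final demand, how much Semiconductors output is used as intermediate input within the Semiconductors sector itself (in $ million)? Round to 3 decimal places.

z_22 = 27.483

Technical coefficients a_ij = z_ij / X_j:
  a_11 = 585/1300 = 0.45, a_21 = 325/1300 = 0.25, a_31 = 65/1300 = 0.05
  a_12 = 387.5/1550 = 0.25, a_22 = 77.5/1550 = 0.05, a_32 = 232.5/1550 = 0.15
  a_13 = 140/350 = 0.40, a_23 = 87.5/350 = 0.25, a_33 = 0/350 = 0.00
I − A =
  [   0.55    -0.25    -0.40]
  [  -0.25     0.95    -0.25]
  [  -0.05    -0.15     1.00]
Cofactors of I−A, C_ij = (−1)^(i+j)·(minor ij) (rows/columns in the sector order above):
  C_11 = (0.95)(1.00) − (-0.25)(-0.15) = 0.9125
  C_12 = −[(-0.25)(1.00) − (-0.25)(-0.05)] = 0.2625
  C_13 = (-0.25)(-0.15) − (0.95)(-0.05) = 0.0850
  C_21 = −[(-0.25)(1.00) − (-0.40)(-0.15)] = 0.3100
  C_22 = (0.55)(1.00) − (-0.40)(-0.05) = 0.5300
  C_23 = −[(0.55)(-0.15) − (-0.25)(-0.05)] = 0.0950
  C_31 = (-0.25)(-0.25) − (-0.40)(0.95) = 0.4425
  C_32 = −[(0.55)(-0.25) − (-0.40)(-0.25)] = 0.2375
  C_33 = (0.55)(0.95) − (-0.25)(-0.25) = 0.4600
det(I−A) = Σ_j (I−A)_1j·C_1j = (0.55)(0.9125) + (-0.25)(0.2625) + (-0.40)(0.0850) = 0.40225
adj(I−A) = Cᵀ =
  [ 0.9125   0.3100   0.4425]
  [ 0.2625   0.5300   0.2375]
  [ 0.0850   0.0950   0.4600]
(I − A)⁻¹ = adj(I−A) / det(I−A) ≈
  [   2.2685     0.7707     1.1001]
  [   0.6526     1.3176     0.5904]
  [   0.2113     0.2362     1.1436]
First solve x = (I − A)⁻¹ d = adj(I−A)·d / det(I−A); in particular x_2 = (0.2625·80 + 0.5300·270 + 0.2375·240) / 0.40225 = 221.10 / 0.40225 ≈ 549.65817.
Intermediate flow from 2 to 2: z_22 = a_22 · x_2 = 0.05 × 221.10 / 0.40225 = 11.055 / 0.40225 ≈ 27.483.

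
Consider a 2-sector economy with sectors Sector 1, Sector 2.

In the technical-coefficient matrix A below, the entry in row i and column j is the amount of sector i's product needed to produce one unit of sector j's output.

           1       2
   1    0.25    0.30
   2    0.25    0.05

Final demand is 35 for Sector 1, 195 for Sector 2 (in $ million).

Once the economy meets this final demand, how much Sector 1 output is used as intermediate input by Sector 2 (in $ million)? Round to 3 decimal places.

z_12 = 72.941

I − A =
  [   0.75    -0.30]
  [  -0.25     0.95]
det(I−A) = (0.75)(0.95) − (-0.30)(-0.25) = 0.6375
adj(I−A) = [[0.95, 0.30], [0.25, 0.75]]
(I − A)⁻¹ = adj(I−A) / det(I−A) ≈
  [   1.4902     0.4706]
  [   0.3922     1.1765]
First solve x = (I − A)⁻¹ d = adj(I−A)·d / det(I−A); in particular x_2 = (0.25·35 + 0.75·195) / 0.6375 = 155.00 / 0.6375 ≈ 243.13725.
Intermediate flow from 1 to 2: z_12 = a_12 · x_2 = 0.30 × 155.00 / 0.6375 = 46.50 / 0.6375 ≈ 72.941.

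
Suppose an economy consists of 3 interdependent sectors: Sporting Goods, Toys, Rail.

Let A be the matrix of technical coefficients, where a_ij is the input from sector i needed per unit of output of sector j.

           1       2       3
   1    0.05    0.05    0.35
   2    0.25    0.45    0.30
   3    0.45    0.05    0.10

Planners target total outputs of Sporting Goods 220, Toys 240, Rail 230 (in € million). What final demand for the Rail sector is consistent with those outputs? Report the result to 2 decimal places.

I − A =
  [   0.95    -0.05    -0.35]
  [  -0.25     0.55    -0.30]
  [  -0.45    -0.05     0.90]
d = (I − A) x:
  d_1 = (+0.95)·220 + (-0.05)·240 + (-0.35)·230 = 116.50
  d_2 = (-0.25)·220 + (+0.55)·240 + (-0.30)·230 = 8.00
  d_3 = (-0.45)·220 + (-0.05)·240 + (+0.90)·230 = 96.00

d_3 = 96.00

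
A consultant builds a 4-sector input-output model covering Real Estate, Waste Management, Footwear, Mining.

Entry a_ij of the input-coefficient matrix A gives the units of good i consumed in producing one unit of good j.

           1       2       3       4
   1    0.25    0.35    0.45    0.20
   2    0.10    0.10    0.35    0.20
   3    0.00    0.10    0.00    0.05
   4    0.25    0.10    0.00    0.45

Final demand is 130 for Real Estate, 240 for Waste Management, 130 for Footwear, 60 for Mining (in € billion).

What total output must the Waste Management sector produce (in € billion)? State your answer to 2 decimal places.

x_2 = 541.10

I − A =
  [   0.75    -0.35    -0.45    -0.20]
  [  -0.10     0.90    -0.35    -0.20]
  [   0.00    -0.10     1.00    -0.05]
  [  -0.25    -0.10     0.00     0.55]
Compute the cofactors C_ij = (−1)^(i+j)·(3×3 minor ij) of I−A; the adjugate is their transpose:
adj(I−A) = Cᵀ =
  [ 0.454000   0.239500   0.288125   0.278375]
  [ 0.109375   0.356875   0.174125   0.185375]
  [ 0.022250   0.044375   0.272500   0.049000]
  [ 0.226250   0.173750   0.162625   0.609250]
det(I−A) = Σ_j (I−A)_1j·C_1j = (0.75)(0.454000) + (-0.35)(0.109375) + (-0.45)(0.022250) + (-0.20)(0.226250) = 0.24695625
(I − A)⁻¹ = adj(I−A) / det(I−A) ≈
  [   1.8384     0.9698     1.1667     1.1272]
  [   0.4429     1.4451     0.7051     0.7506]
  [   0.0901     0.1797     1.1034     0.1984]
  [   0.9162     0.7036     0.6585     2.4670]
x = (I − A)⁻¹ d = adj(I−A)·d / det(I−A), with det(I−A) = 0.24695625:
  x_1 = (0.454000·130 + 0.239500·240 + 0.288125·130 + 0.278375·60) / 0.24695625 = 170.65875 / 0.24695625 ≈ 691.05
  x_2 = (0.109375·130 + 0.356875·240 + 0.174125·130 + 0.185375·60) / 0.24695625 = 133.6275 / 0.24695625 ≈ 541.10
  x_3 = (0.022250·130 + 0.044375·240 + 0.272500·130 + 0.049000·60) / 0.24695625 = 51.9075 / 0.24695625 ≈ 210.19
  x_4 = (0.226250·130 + 0.173750·240 + 0.162625·130 + 0.609250·60) / 0.24695625 = 128.80875 / 0.24695625 ≈ 521.59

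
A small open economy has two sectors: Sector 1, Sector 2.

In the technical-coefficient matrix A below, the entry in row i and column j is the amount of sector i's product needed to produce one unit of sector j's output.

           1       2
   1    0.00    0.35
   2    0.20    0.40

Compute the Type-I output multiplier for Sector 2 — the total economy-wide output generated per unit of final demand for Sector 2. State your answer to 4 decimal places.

I − A =
  [   1.00    -0.35]
  [  -0.20     0.60]
det(I−A) = (1.00)(0.60) − (-0.35)(-0.20) = 0.5300
adj(I−A) = [[0.60, 0.35], [0.20, 1.00]]
(I − A)⁻¹ = adj(I−A) / det(I−A) ≈
  [   1.13208     0.66038]
  [   0.37736     1.88679]
The output multiplier for sector j is the column-j sum of the Leontief inverse (I − A)⁻¹ = adj(I−A) / det(I−A).
Column 2 of adj(I−A): (0.35, 1.00); det(I−A) = 0.5300.
m_2 = (0.35 + 1.00) / 0.5300 = 1.35 / 0.5300 ≈ 2.5472.

m_2 = 2.5472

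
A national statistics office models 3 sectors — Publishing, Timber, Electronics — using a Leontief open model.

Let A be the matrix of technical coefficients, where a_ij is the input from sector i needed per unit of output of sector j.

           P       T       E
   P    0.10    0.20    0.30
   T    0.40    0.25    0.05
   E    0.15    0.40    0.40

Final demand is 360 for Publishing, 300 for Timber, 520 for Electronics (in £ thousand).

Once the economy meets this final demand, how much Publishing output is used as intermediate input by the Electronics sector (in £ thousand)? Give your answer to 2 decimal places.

I − A =
  [   0.90    -0.20    -0.30]
  [  -0.40     0.75    -0.05]
  [  -0.15    -0.40     0.60]
Cofactors of I−A, C_ij = (−1)^(i+j)·(minor ij) (rows/columns in the sector order above):
  C_11 = (0.75)(0.60) − (-0.05)(-0.40) = 0.4300
  C_12 = −[(-0.40)(0.60) − (-0.05)(-0.15)] = 0.2475
  C_13 = (-0.40)(-0.40) − (0.75)(-0.15) = 0.2725
  C_21 = −[(-0.20)(0.60) − (-0.30)(-0.40)] = 0.2400
  C_22 = (0.90)(0.60) − (-0.30)(-0.15) = 0.4950
  C_23 = −[(0.90)(-0.40) − (-0.20)(-0.15)] = 0.3900
  C_31 = (-0.20)(-0.05) − (-0.30)(0.75) = 0.2350
  C_32 = −[(0.90)(-0.05) − (-0.30)(-0.40)] = 0.1650
  C_33 = (0.90)(0.75) − (-0.20)(-0.40) = 0.5950
det(I−A) = Σ_j (I−A)_1j·C_1j = (0.90)(0.4300) + (-0.20)(0.2475) + (-0.30)(0.2725) = 0.25575
adj(I−A) = Cᵀ =
  [ 0.4300   0.2400   0.2350]
  [ 0.2475   0.4950   0.1650]
  [ 0.2725   0.3900   0.5950]
(I − A)⁻¹ = adj(I−A) / det(I−A) ≈
  [   1.6813     0.9384     0.9189]
  [   0.9677     1.9355     0.6452]
  [   1.0655     1.5249     2.3265]
First solve x = (I − A)⁻¹ d = adj(I−A)·d / det(I−A); in particular x_E = (0.2725·360 + 0.3900·300 + 0.5950·520) / 0.25575 = 524.50 / 0.25575 ≈ 2050.8309.
Intermediate flow from P to E: z_PE = a_PE · x_E = 0.30 × 524.50 / 0.25575 = 157.35 / 0.25575 ≈ 615.25.

z_PE = 615.25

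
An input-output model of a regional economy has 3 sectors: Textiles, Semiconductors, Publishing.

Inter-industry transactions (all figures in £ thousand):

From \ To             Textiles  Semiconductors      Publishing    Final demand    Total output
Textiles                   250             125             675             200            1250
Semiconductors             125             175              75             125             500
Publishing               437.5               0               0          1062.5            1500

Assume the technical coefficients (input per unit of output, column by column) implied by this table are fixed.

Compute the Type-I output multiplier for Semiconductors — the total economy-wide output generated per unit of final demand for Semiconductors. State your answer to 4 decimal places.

m_S = 2.5241

Technical coefficients a_ij = z_ij / X_j:
  a_TT = 250/1250 = 0.20, a_ST = 125/1250 = 0.10, a_PT = 437.5/1250 = 0.35
  a_TS = 125/500 = 0.25, a_SS = 175/500 = 0.35, a_PS = 0/500 = 0.00
  a_TP = 675/1500 = 0.45, a_SP = 75/1500 = 0.05, a_PP = 0/1500 = 0.00
I − A =
  [   0.80    -0.25    -0.45]
  [  -0.10     0.65    -0.05]
  [  -0.35     0.00     1.00]
Cofactors of I−A, C_ij = (−1)^(i+j)·(minor ij) (rows/columns in the sector order above):
  C_11 = (0.65)(1.00) − (-0.05)(0.00) = 0.6500
  C_12 = −[(-0.10)(1.00) − (-0.05)(-0.35)] = 0.1175
  C_13 = (-0.10)(0.00) − (0.65)(-0.35) = 0.2275
  C_21 = −[(-0.25)(1.00) − (-0.45)(0.00)] = 0.2500
  C_22 = (0.80)(1.00) − (-0.45)(-0.35) = 0.6425
  C_23 = −[(0.80)(0.00) − (-0.25)(-0.35)] = 0.0875
  C_31 = (-0.25)(-0.05) − (-0.45)(0.65) = 0.3050
  C_32 = −[(0.80)(-0.05) − (-0.45)(-0.10)] = 0.0850
  C_33 = (0.80)(0.65) − (-0.25)(-0.10) = 0.4950
det(I−A) = Σ_j (I−A)_1j·C_1j = (0.80)(0.6500) + (-0.25)(0.1175) + (-0.45)(0.2275) = 0.38825
adj(I−A) = Cᵀ =
  [ 0.6500   0.2500   0.3050]
  [ 0.1175   0.6425   0.0850]
  [ 0.2275   0.0875   0.4950]
(I − A)⁻¹ = adj(I−A) / det(I−A) ≈
  [   1.67418     0.64392     0.78558]
  [   0.30264     1.65486     0.21893]
  [   0.58596     0.22537     1.27495]
The output multiplier for sector j is the column-j sum of the Leontief inverse (I − A)⁻¹ = adj(I−A) / det(I−A).
Column S of adj(I−A): (0.2500, 0.6425, 0.0875); det(I−A) = 0.38825.
m_S = (0.2500 + 0.6425 + 0.0875) / 0.38825 = 0.98 / 0.38825 ≈ 2.5241.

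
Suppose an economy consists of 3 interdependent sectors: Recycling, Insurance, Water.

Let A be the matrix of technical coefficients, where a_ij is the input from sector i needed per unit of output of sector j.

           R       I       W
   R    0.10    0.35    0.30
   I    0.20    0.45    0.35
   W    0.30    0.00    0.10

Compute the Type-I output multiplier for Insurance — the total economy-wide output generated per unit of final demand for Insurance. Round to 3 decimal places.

m_I = 3.848

I − A =
  [   0.90    -0.35    -0.30]
  [  -0.20     0.55    -0.35]
  [  -0.30     0.00     0.90]
Cofactors of I−A, C_ij = (−1)^(i+j)·(minor ij) (rows/columns in the sector order above):
  C_11 = (0.55)(0.90) − (-0.35)(0.00) = 0.4950
  C_12 = −[(-0.20)(0.90) − (-0.35)(-0.30)] = 0.2850
  C_13 = (-0.20)(0.00) − (0.55)(-0.30) = 0.1650
  C_21 = −[(-0.35)(0.90) − (-0.30)(0.00)] = 0.3150
  C_22 = (0.90)(0.90) − (-0.30)(-0.30) = 0.7200
  C_23 = −[(0.90)(0.00) − (-0.35)(-0.30)] = 0.1050
  C_31 = (-0.35)(-0.35) − (-0.30)(0.55) = 0.2875
  C_32 = −[(0.90)(-0.35) − (-0.30)(-0.20)] = 0.3750
  C_33 = (0.90)(0.55) − (-0.35)(-0.20) = 0.4250
det(I−A) = Σ_j (I−A)_1j·C_1j = (0.90)(0.4950) + (-0.35)(0.2850) + (-0.30)(0.1650) = 0.29625
adj(I−A) = Cᵀ =
  [ 0.4950   0.3150   0.2875]
  [ 0.2850   0.7200   0.3750]
  [ 0.1650   0.1050   0.4250]
(I − A)⁻¹ = adj(I−A) / det(I−A) ≈
  [   1.6709     1.0633     0.9705]
  [   0.9620     2.4304     1.2658]
  [   0.5570     0.3544     1.4346]
The output multiplier for sector j is the column-j sum of the Leontief inverse (I − A)⁻¹ = adj(I−A) / det(I−A).
Column I of adj(I−A): (0.3150, 0.7200, 0.1050); det(I−A) = 0.29625.
m_I = (0.3150 + 0.7200 + 0.1050) / 0.29625 = 1.14 / 0.29625 ≈ 3.848.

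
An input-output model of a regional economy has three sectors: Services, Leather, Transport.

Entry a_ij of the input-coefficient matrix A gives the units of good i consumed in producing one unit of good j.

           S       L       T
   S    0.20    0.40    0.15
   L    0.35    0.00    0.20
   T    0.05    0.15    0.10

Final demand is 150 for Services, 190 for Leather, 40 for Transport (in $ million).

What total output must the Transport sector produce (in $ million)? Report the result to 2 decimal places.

I − A =
  [   0.80    -0.40    -0.15]
  [  -0.35     1.00    -0.20]
  [  -0.05    -0.15     0.90]
Cofactors of I−A, C_ij = (−1)^(i+j)·(minor ij) (rows/columns in the sector order above):
  C_11 = (1.00)(0.90) − (-0.20)(-0.15) = 0.8700
  C_12 = −[(-0.35)(0.90) − (-0.20)(-0.05)] = 0.3250
  C_13 = (-0.35)(-0.15) − (1.00)(-0.05) = 0.1025
  C_21 = −[(-0.40)(0.90) − (-0.15)(-0.15)] = 0.3825
  C_22 = (0.80)(0.90) − (-0.15)(-0.05) = 0.7125
  C_23 = −[(0.80)(-0.15) − (-0.40)(-0.05)] = 0.1400
  C_31 = (-0.40)(-0.20) − (-0.15)(1.00) = 0.2300
  C_32 = −[(0.80)(-0.20) − (-0.15)(-0.35)] = 0.2125
  C_33 = (0.80)(1.00) − (-0.40)(-0.35) = 0.6600
det(I−A) = Σ_j (I−A)_1j·C_1j = (0.80)(0.8700) + (-0.40)(0.3250) + (-0.15)(0.1025) = 0.550625
adj(I−A) = Cᵀ =
  [ 0.8700   0.3825   0.2300]
  [ 0.3250   0.7125   0.2125]
  [ 0.1025   0.1400   0.6600]
(I − A)⁻¹ = adj(I−A) / det(I−A) ≈
  [   1.5800     0.6947     0.4177]
  [   0.5902     1.2940     0.3859]
  [   0.1862     0.2543     1.1986]
x = (I − A)⁻¹ d = adj(I−A)·d / det(I−A), with det(I−A) = 0.550625:
  x_S = (0.8700·150 + 0.3825·190 + 0.2300·40) / 0.550625 = 212.375 / 0.550625 ≈ 385.70
  x_L = (0.3250·150 + 0.7125·190 + 0.2125·40) / 0.550625 = 192.625 / 0.550625 ≈ 349.83
  x_T = (0.1025·150 + 0.1400·190 + 0.6600·40) / 0.550625 = 68.375 / 0.550625 ≈ 124.18

x_T = 124.18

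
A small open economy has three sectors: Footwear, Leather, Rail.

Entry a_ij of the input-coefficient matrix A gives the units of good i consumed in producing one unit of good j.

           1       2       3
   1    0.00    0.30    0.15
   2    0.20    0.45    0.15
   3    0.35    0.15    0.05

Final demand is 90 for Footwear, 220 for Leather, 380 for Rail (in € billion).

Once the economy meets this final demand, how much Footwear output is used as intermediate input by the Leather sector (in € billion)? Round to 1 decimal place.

z_12 = 219.1

I − A =
  [   1.00    -0.30    -0.15]
  [  -0.20     0.55    -0.15]
  [  -0.35    -0.15     0.95]
Cofactors of I−A, C_ij = (−1)^(i+j)·(minor ij) (rows/columns in the sector order above):
  C_11 = (0.55)(0.95) − (-0.15)(-0.15) = 0.5000
  C_12 = −[(-0.20)(0.95) − (-0.15)(-0.35)] = 0.2425
  C_13 = (-0.20)(-0.15) − (0.55)(-0.35) = 0.2225
  C_21 = −[(-0.30)(0.95) − (-0.15)(-0.15)] = 0.3075
  C_22 = (1.00)(0.95) − (-0.15)(-0.35) = 0.8975
  C_23 = −[(1.00)(-0.15) − (-0.30)(-0.35)] = 0.2550
  C_31 = (-0.30)(-0.15) − (-0.15)(0.55) = 0.1275
  C_32 = −[(1.00)(-0.15) − (-0.15)(-0.20)] = 0.1800
  C_33 = (1.00)(0.55) − (-0.30)(-0.20) = 0.4900
det(I−A) = Σ_j (I−A)_1j·C_1j = (1.00)(0.5000) + (-0.30)(0.2425) + (-0.15)(0.2225) = 0.393875
adj(I−A) = Cᵀ =
  [ 0.5000   0.3075   0.1275]
  [ 0.2425   0.8975   0.1800]
  [ 0.2225   0.2550   0.4900]
(I − A)⁻¹ = adj(I−A) / det(I−A) ≈
  [   1.2694     0.7807     0.3237]
  [   0.6157     2.2786     0.4570]
  [   0.5649     0.6474     1.2440]
First solve x = (I − A)⁻¹ d = adj(I−A)·d / det(I−A); in particular x_2 = (0.2425·90 + 0.8975·220 + 0.1800·380) / 0.393875 = 287.675 / 0.393875 ≈ 730.371.
Intermediate flow from 1 to 2: z_12 = a_12 · x_2 = 0.30 × 287.675 / 0.393875 = 86.3025 / 0.393875 ≈ 219.1.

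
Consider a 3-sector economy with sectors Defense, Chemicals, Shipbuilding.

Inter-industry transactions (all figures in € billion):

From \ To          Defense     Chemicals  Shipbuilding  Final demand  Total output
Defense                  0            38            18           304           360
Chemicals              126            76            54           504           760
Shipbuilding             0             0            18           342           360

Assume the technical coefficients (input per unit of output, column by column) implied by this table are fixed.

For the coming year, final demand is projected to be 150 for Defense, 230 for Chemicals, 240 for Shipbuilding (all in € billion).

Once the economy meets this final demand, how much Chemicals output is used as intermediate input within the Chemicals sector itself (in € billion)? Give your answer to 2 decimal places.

z_CC = 36.81

Technical coefficients a_ij = z_ij / X_j:
  a_DD = 0/360 = 0.00, a_CD = 126/360 = 0.35, a_SD = 0/360 = 0.00
  a_DC = 38/760 = 0.05, a_CC = 76/760 = 0.10, a_SC = 0/760 = 0.00
  a_DS = 18/360 = 0.05, a_CS = 54/360 = 0.15, a_SS = 18/360 = 0.05
I − A =
  [   1.00    -0.05    -0.05]
  [  -0.35     0.90    -0.15]
  [   0.00     0.00     0.95]
Cofactors of I−A, C_ij = (−1)^(i+j)·(minor ij) (rows/columns in the sector order above):
  C_11 = (0.90)(0.95) − (-0.15)(0.00) = 0.8550
  C_12 = −[(-0.35)(0.95) − (-0.15)(0.00)] = 0.3325
  C_13 = (-0.35)(0.00) − (0.90)(0.00) = 0.0000
  C_21 = −[(-0.05)(0.95) − (-0.05)(0.00)] = 0.0475
  C_22 = (1.00)(0.95) − (-0.05)(0.00) = 0.9500
  C_23 = −[(1.00)(0.00) − (-0.05)(0.00)] = 0.0000
  C_31 = (-0.05)(-0.15) − (-0.05)(0.90) = 0.0525
  C_32 = −[(1.00)(-0.15) − (-0.05)(-0.35)] = 0.1675
  C_33 = (1.00)(0.90) − (-0.05)(-0.35) = 0.8825
det(I−A) = Σ_j (I−A)_1j·C_1j = (1.00)(0.8550) + (-0.05)(0.3325) + (-0.05)(0.0000) = 0.838375
adj(I−A) = Cᵀ =
  [ 0.8550   0.0475   0.0525]
  [ 0.3325   0.9500   0.1675]
  [ 0.0000   0.0000   0.8825]
(I − A)⁻¹ = adj(I−A) / det(I−A) ≈
  [   1.0198     0.0567     0.0626]
  [   0.3966     1.1331     0.1998]
  [   0.0000     0.0000     1.0526]
First solve x = (I − A)⁻¹ d = adj(I−A)·d / det(I−A); in particular x_C = (0.3325·150 + 0.9500·230 + 0.1675·240) / 0.838375 = 308.575 / 0.838375 ≈ 368.0632.
Intermediate flow from C to C: z_CC = a_CC · x_C = 0.10 × 308.575 / 0.838375 = 30.8575 / 0.838375 ≈ 36.81.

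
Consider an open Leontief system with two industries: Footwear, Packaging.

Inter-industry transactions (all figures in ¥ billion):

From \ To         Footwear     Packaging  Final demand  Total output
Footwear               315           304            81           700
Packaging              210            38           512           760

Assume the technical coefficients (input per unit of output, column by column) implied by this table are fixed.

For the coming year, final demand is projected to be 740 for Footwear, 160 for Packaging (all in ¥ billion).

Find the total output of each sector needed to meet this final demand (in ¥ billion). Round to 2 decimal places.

x_F = 1905.59, x_P = 770.19

Technical coefficients a_ij = z_ij / X_j:
  a_FF = 315/700 = 0.45, a_PF = 210/700 = 0.30
  a_FP = 304/760 = 0.40, a_PP = 38/760 = 0.05
I − A =
  [   0.55    -0.40]
  [  -0.30     0.95]
det(I−A) = (0.55)(0.95) − (-0.40)(-0.30) = 0.4025
adj(I−A) = [[0.95, 0.40], [0.30, 0.55]]
(I − A)⁻¹ = adj(I−A) / det(I−A) ≈
  [   2.3602     0.9938]
  [   0.7453     1.3665]
x = (I − A)⁻¹ d = adj(I−A)·d / det(I−A), with det(I−A) = 0.4025:
  x_F = (0.95·740 + 0.40·160) / 0.4025 = 767.00 / 0.4025 ≈ 1905.59
  x_P = (0.30·740 + 0.55·160) / 0.4025 = 310.00 / 0.4025 ≈ 770.19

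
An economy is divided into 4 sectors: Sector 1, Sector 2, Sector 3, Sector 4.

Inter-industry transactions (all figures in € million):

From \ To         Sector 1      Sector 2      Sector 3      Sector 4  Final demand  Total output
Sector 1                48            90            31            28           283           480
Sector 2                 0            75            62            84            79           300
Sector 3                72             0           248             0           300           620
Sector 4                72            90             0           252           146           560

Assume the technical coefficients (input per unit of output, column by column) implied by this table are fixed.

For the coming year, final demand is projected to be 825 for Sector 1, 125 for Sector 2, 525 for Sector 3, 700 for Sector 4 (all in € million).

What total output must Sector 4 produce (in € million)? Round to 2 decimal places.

Technical coefficients a_ij = z_ij / X_j:
  a_11 = 48/480 = 0.10, a_21 = 0/480 = 0.00, a_31 = 72/480 = 0.15, a_41 = 72/480 = 0.15
  a_12 = 90/300 = 0.30, a_22 = 75/300 = 0.25, a_32 = 0/300 = 0.00, a_42 = 90/300 = 0.30
  a_13 = 31/620 = 0.05, a_23 = 62/620 = 0.10, a_33 = 248/620 = 0.40, a_43 = 0/620 = 0.00
  a_14 = 28/560 = 0.05, a_24 = 84/560 = 0.15, a_34 = 0/560 = 0.00, a_44 = 252/560 = 0.45
I − A =
  [   0.90    -0.30    -0.05    -0.05]
  [   0.00     0.75    -0.10    -0.15]
  [  -0.15     0.00     0.60     0.00]
  [  -0.15    -0.30     0.00     0.55]
Compute the cofactors C_ij = (−1)^(i+j)·(3×3 minor ij) of I−A; the adjugate is their transpose:
adj(I−A) = Cᵀ =
  [ 0.220500   0.108000   0.036375   0.049500]
  [ 0.021750   0.288375   0.049875   0.080625]
  [ 0.055125   0.027000   0.318375   0.012375]
  [ 0.072000   0.186750   0.037125   0.394875]
det(I−A) = Σ_j (I−A)_1j·C_1j = (0.90)(0.220500) + (-0.30)(0.021750) + (-0.05)(0.055125) + (-0.05)(0.072000) = 0.18556875
(I − A)⁻¹ = adj(I−A) / det(I−A) ≈
  [   1.1882     0.5820     0.1960     0.2667]
  [   0.1172     1.5540     0.2688     0.4345]
  [   0.2971     0.1455     1.7157     0.0667]
  [   0.3880     1.0064     0.2001     2.1279]
x = (I − A)⁻¹ d = adj(I−A)·d / det(I−A), with det(I−A) = 0.18556875:
  x_1 = (0.220500·825 + 0.108000·125 + 0.036375·525 + 0.049500·700) / 0.18556875 = 249.159375 / 0.18556875 ≈ 1342.68
  x_2 = (0.021750·825 + 0.288375·125 + 0.049875·525 + 0.080625·700) / 0.18556875 = 136.6125 / 0.18556875 ≈ 736.18
  x_3 = (0.055125·825 + 0.027000·125 + 0.318375·525 + 0.012375·700) / 0.18556875 = 224.6625 / 0.18556875 ≈ 1210.67
  x_4 = (0.072000·825 + 0.186750·125 + 0.037125·525 + 0.394875·700) / 0.18556875 = 378.646875 / 0.18556875 ≈ 2040.47

x_4 = 2040.47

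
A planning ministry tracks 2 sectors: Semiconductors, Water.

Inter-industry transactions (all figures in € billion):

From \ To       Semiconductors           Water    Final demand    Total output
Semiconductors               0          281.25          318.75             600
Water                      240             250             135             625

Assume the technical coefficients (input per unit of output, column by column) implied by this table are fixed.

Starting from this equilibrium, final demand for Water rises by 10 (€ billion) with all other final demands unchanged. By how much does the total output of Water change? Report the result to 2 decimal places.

Δx_2 = 23.81

Technical coefficients a_ij = z_ij / X_j:
  a_11 = 0/600 = 0.00, a_21 = 240/600 = 0.40
  a_12 = 281.25/625 = 0.45, a_22 = 250/625 = 0.40
I − A =
  [   1.00    -0.45]
  [  -0.40     0.60]
det(I−A) = (1.00)(0.60) − (-0.45)(-0.40) = 0.4200
adj(I−A) = [[0.60, 0.45], [0.40, 1.00]]
(I − A)⁻¹ = adj(I−A) / det(I−A) ≈
  [   1.4286     1.0714]
  [   0.9524     2.3810]
Δx = (I − A)⁻¹ Δd with Δd having +10 in the Water component and 0 elsewhere.
So Δx_2 = L_22 · (+10), where L_22 = adj(I−A)_22 / det(I−A) = 1.00 / 0.4200.
Δx_2 = 1.00 × (+10) / 0.4200 = 10.00 / 0.4200 ≈ 23.81.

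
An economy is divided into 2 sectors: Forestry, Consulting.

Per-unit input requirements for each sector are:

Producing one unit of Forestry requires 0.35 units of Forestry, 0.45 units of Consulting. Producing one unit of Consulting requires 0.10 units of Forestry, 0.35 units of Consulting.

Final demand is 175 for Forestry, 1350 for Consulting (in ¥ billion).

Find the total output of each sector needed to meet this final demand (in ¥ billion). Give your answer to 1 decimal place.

I − A =
  [   0.65    -0.10]
  [  -0.45     0.65]
det(I−A) = (0.65)(0.65) − (-0.10)(-0.45) = 0.3775
adj(I−A) = [[0.65, 0.10], [0.45, 0.65]]
(I − A)⁻¹ = adj(I−A) / det(I−A) ≈
  [   1.7219     0.2649]
  [   1.1921     1.7219]
x = (I − A)⁻¹ d = adj(I−A)·d / det(I−A), with det(I−A) = 0.3775:
  x_F = (0.65·175 + 0.10·1350) / 0.3775 = 248.75 / 0.3775 ≈ 658.9
  x_C = (0.45·175 + 0.65·1350) / 0.3775 = 956.25 / 0.3775 ≈ 2533.1

x_F = 658.9, x_C = 2533.1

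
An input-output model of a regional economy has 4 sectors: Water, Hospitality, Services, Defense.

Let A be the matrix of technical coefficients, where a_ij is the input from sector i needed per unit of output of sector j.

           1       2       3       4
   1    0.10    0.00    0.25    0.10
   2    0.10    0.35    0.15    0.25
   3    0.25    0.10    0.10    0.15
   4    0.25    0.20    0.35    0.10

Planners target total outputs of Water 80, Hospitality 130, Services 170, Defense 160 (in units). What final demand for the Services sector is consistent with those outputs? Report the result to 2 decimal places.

I − A =
  [   0.90     0.00    -0.25    -0.10]
  [  -0.10     0.65    -0.15    -0.25]
  [  -0.25    -0.10     0.90    -0.15]
  [  -0.25    -0.20    -0.35     0.90]
d = (I − A) x:
  d_1 = (+0.90)·80 + (+0.00)·130 + (-0.25)·170 + (-0.10)·160 = 13.50
  d_2 = (-0.10)·80 + (+0.65)·130 + (-0.15)·170 + (-0.25)·160 = 11.00
  d_3 = (-0.25)·80 + (-0.10)·130 + (+0.90)·170 + (-0.15)·160 = 96.00
  d_4 = (-0.25)·80 + (-0.20)·130 + (-0.35)·170 + (+0.90)·160 = 38.50

d_3 = 96.00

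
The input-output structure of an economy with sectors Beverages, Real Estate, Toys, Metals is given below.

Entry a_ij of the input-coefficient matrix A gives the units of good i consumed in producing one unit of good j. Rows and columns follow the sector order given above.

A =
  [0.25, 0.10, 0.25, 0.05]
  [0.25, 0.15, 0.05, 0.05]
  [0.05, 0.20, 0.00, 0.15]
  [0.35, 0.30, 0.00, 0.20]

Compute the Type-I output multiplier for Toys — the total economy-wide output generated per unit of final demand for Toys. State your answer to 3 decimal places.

m_T = 1.963

I − A =
  [   0.75    -0.10    -0.25    -0.05]
  [  -0.25     0.85    -0.05    -0.05]
  [  -0.05    -0.20     1.00    -0.15]
  [  -0.35    -0.30     0.00     0.80]
Compute the cofactors C_ij = (−1)^(i+j)·(3×3 minor ij) of I−A; the adjugate is their transpose:
adj(I−A) = Cᵀ =
  [ 0.654750   0.146250   0.171000   0.082125]
  [ 0.222125   0.559375   0.083500   0.064500]
  [ 0.132625   0.160250   0.458375   0.104250]
  [ 0.369750   0.273750   0.106125   0.581625]
det(I−A) = Σ_j (I−A)_1j·C_1j = (0.75)(0.654750) + (-0.10)(0.222125) + (-0.25)(0.132625) + (-0.05)(0.369750) = 0.41720625
(I − A)⁻¹ = adj(I−A) / det(I−A) ≈
  [   1.5694     0.3505     0.4099     0.1968]
  [   0.5324     1.3408     0.2001     0.1546]
  [   0.3179     0.3841     1.0987     0.2499]
  [   0.8863     0.6562     0.2544     1.3941]
The output multiplier for sector j is the column-j sum of the Leontief inverse (I − A)⁻¹ = adj(I−A) / det(I−A).
Column T of adj(I−A): (0.171000, 0.083500, 0.458375, 0.106125); det(I−A) = 0.41720625.
m_T = (0.171000 + 0.083500 + 0.458375 + 0.106125) / 0.41720625 = 0.819 / 0.41720625 ≈ 1.963.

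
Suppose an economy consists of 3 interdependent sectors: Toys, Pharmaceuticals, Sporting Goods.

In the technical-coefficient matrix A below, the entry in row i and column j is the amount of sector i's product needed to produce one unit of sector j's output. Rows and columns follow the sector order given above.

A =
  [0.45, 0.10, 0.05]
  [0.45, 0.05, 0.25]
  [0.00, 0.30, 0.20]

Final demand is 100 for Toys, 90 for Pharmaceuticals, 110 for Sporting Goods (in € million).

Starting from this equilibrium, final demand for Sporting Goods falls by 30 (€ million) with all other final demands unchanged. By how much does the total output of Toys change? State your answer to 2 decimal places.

I − A =
  [   0.55    -0.10    -0.05]
  [  -0.45     0.95    -0.25]
  [   0.00    -0.30     0.80]
Cofactors of I−A, C_ij = (−1)^(i+j)·(minor ij) (rows/columns in the sector order above):
  C_11 = (0.95)(0.80) − (-0.25)(-0.30) = 0.6850
  C_12 = −[(-0.45)(0.80) − (-0.25)(0.00)] = 0.3600
  C_13 = (-0.45)(-0.30) − (0.95)(0.00) = 0.1350
  C_21 = −[(-0.10)(0.80) − (-0.05)(-0.30)] = 0.0950
  C_22 = (0.55)(0.80) − (-0.05)(0.00) = 0.4400
  C_23 = −[(0.55)(-0.30) − (-0.10)(0.00)] = 0.1650
  C_31 = (-0.10)(-0.25) − (-0.05)(0.95) = 0.0725
  C_32 = −[(0.55)(-0.25) − (-0.05)(-0.45)] = 0.1600
  C_33 = (0.55)(0.95) − (-0.10)(-0.45) = 0.4775
det(I−A) = Σ_j (I−A)_1j·C_1j = (0.55)(0.6850) + (-0.10)(0.3600) + (-0.05)(0.1350) = 0.3340
adj(I−A) = Cᵀ =
  [ 0.6850   0.0950   0.0725]
  [ 0.3600   0.4400   0.1600]
  [ 0.1350   0.1650   0.4775]
(I − A)⁻¹ = adj(I−A) / det(I−A) ≈
  [   2.0509     0.2844     0.2171]
  [   1.0778     1.3174     0.4790]
  [   0.4042     0.4940     1.4296]
Δx = (I − A)⁻¹ Δd with Δd having -30 in the Sporting Goods component and 0 elsewhere.
So Δx_1 = L_13 · (-30), where L_13 = adj(I−A)_13 / det(I−A) = 0.0725 / 0.3340.
Δx_1 = 0.0725 × (-30) / 0.3340 = -2.175 / 0.3340 ≈ -6.51.

Δx_1 = -6.51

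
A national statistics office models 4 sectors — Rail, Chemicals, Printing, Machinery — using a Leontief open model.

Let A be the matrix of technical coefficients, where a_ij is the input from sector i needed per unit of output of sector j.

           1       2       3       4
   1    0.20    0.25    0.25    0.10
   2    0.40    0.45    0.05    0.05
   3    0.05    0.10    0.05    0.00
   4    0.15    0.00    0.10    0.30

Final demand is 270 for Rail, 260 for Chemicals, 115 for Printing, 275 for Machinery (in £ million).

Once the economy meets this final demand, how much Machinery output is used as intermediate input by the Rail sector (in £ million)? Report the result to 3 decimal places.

z_41 = 132.180

I − A =
  [   0.80    -0.25    -0.25    -0.10]
  [  -0.40     0.55    -0.05    -0.05]
  [  -0.05    -0.10     0.95     0.00]
  [  -0.15     0.00    -0.10     0.70]
Compute the cofactors C_ij = (−1)^(i+j)·(3×3 minor ij) of I−A; the adjugate is their transpose:
adj(I−A) = Cᵀ =
  [ 0.361750   0.184750   0.111750   0.064875]
  [ 0.275125   0.508500   0.107125   0.075625]
  [ 0.048000   0.063250   0.227875   0.011375]
  [ 0.084375   0.048625   0.056500   0.301500]
det(I−A) = Σ_j (I−A)_1j·C_1j = (0.80)(0.361750) + (-0.25)(0.275125) + (-0.25)(0.048000) + (-0.10)(0.084375) = 0.20018125
(I − A)⁻¹ = adj(I−A) / det(I−A) ≈
  [   1.8071     0.9229     0.5582     0.3241]
  [   1.3744     2.5402     0.5351     0.3778]
  [   0.2398     0.3160     1.1383     0.0568]
  [   0.4215     0.2429     0.2822     1.5061]
First solve x = (I − A)⁻¹ d = adj(I−A)·d / det(I−A); in particular x_1 = (0.361750·270 + 0.184750·260 + 0.111750·115 + 0.064875·275) / 0.20018125 = 176.399375 / 0.20018125 ≈ 881.19829.
Intermediate flow from 4 to 1: z_41 = a_41 · x_1 = 0.15 × 176.399375 / 0.20018125 = 26.45990625 / 0.20018125 ≈ 132.180.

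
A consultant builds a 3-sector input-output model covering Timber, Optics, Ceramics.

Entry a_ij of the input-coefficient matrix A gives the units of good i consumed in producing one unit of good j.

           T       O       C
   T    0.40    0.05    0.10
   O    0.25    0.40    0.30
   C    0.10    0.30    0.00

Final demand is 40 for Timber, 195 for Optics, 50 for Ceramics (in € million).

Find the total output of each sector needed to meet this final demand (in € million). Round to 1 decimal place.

x_T = 142.7, x_O = 490.1, x_C = 211.3

I − A =
  [   0.60    -0.05    -0.10]
  [  -0.25     0.60    -0.30]
  [  -0.10    -0.30     1.00]
Cofactors of I−A, C_ij = (−1)^(i+j)·(minor ij) (rows/columns in the sector order above):
  C_11 = (0.60)(1.00) − (-0.30)(-0.30) = 0.5100
  C_12 = −[(-0.25)(1.00) − (-0.30)(-0.10)] = 0.2800
  C_13 = (-0.25)(-0.30) − (0.60)(-0.10) = 0.1350
  C_21 = −[(-0.05)(1.00) − (-0.10)(-0.30)] = 0.0800
  C_22 = (0.60)(1.00) − (-0.10)(-0.10) = 0.5900
  C_23 = −[(0.60)(-0.30) − (-0.05)(-0.10)] = 0.1850
  C_31 = (-0.05)(-0.30) − (-0.10)(0.60) = 0.0750
  C_32 = −[(0.60)(-0.30) − (-0.10)(-0.25)] = 0.2050
  C_33 = (0.60)(0.60) − (-0.05)(-0.25) = 0.3475
det(I−A) = Σ_j (I−A)_1j·C_1j = (0.60)(0.5100) + (-0.05)(0.2800) + (-0.10)(0.1350) = 0.2785
adj(I−A) = Cᵀ =
  [ 0.5100   0.0800   0.0750]
  [ 0.2800   0.5900   0.2050]
  [ 0.1350   0.1850   0.3475]
(I − A)⁻¹ = adj(I−A) / det(I−A) ≈
  [   1.8312     0.2873     0.2693]
  [   1.0054     2.1185     0.7361]
  [   0.4847     0.6643     1.2478]
x = (I − A)⁻¹ d = adj(I−A)·d / det(I−A), with det(I−A) = 0.2785:
  x_T = (0.5100·40 + 0.0800·195 + 0.0750·50) / 0.2785 = 39.75 / 0.2785 ≈ 142.7
  x_O = (0.2800·40 + 0.5900·195 + 0.2050·50) / 0.2785 = 136.50 / 0.2785 ≈ 490.1
  x_C = (0.1350·40 + 0.1850·195 + 0.3475·50) / 0.2785 = 58.85 / 0.2785 ≈ 211.3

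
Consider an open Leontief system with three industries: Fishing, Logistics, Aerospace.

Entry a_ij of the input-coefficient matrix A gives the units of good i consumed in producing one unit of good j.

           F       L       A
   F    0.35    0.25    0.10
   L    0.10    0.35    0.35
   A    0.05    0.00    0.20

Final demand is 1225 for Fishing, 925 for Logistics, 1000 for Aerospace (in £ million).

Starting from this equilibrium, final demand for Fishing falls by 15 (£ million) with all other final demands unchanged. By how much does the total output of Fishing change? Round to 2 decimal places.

I − A =
  [   0.65    -0.25    -0.10]
  [  -0.10     0.65    -0.35]
  [  -0.05     0.00     0.80]
Cofactors of I−A, C_ij = (−1)^(i+j)·(minor ij) (rows/columns in the sector order above):
  C_11 = (0.65)(0.80) − (-0.35)(0.00) = 0.5200
  C_12 = −[(-0.10)(0.80) − (-0.35)(-0.05)] = 0.0975
  C_13 = (-0.10)(0.00) − (0.65)(-0.05) = 0.0325
  C_21 = −[(-0.25)(0.80) − (-0.10)(0.00)] = 0.2000
  C_22 = (0.65)(0.80) − (-0.10)(-0.05) = 0.5150
  C_23 = −[(0.65)(0.00) − (-0.25)(-0.05)] = 0.0125
  C_31 = (-0.25)(-0.35) − (-0.10)(0.65) = 0.1525
  C_32 = −[(0.65)(-0.35) − (-0.10)(-0.10)] = 0.2375
  C_33 = (0.65)(0.65) − (-0.25)(-0.10) = 0.3975
det(I−A) = Σ_j (I−A)_1j·C_1j = (0.65)(0.5200) + (-0.25)(0.0975) + (-0.10)(0.0325) = 0.310375
adj(I−A) = Cᵀ =
  [ 0.5200   0.2000   0.1525]
  [ 0.0975   0.5150   0.2375]
  [ 0.0325   0.0125   0.3975]
(I − A)⁻¹ = adj(I−A) / det(I−A) ≈
  [   1.6754     0.6444     0.4913]
  [   0.3141     1.6593     0.7652]
  [   0.1047     0.0403     1.2807]
Δx = (I − A)⁻¹ Δd with Δd having -15 in the Fishing component and 0 elsewhere.
So Δx_F = L_FF · (-15), where L_FF = adj(I−A)_FF / det(I−A) = 0.5200 / 0.310375.
Δx_F = 0.5200 × (-15) / 0.310375 = -7.80 / 0.310375 ≈ -25.13.

Δx_F = -25.13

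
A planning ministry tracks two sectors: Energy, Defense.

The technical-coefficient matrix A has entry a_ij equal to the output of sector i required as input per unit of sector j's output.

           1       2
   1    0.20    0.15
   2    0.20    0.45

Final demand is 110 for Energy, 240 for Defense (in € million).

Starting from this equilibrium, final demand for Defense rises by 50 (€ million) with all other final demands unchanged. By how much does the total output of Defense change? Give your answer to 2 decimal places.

I − A =
  [   0.80    -0.15]
  [  -0.20     0.55]
det(I−A) = (0.80)(0.55) − (-0.15)(-0.20) = 0.4100
adj(I−A) = [[0.55, 0.15], [0.20, 0.80]]
(I − A)⁻¹ = adj(I−A) / det(I−A) ≈
  [   1.3415     0.3659]
  [   0.4878     1.9512]
Δx = (I − A)⁻¹ Δd with Δd having +50 in the Defense component and 0 elsewhere.
So Δx_2 = L_22 · (+50), where L_22 = adj(I−A)_22 / det(I−A) = 0.80 / 0.4100.
Δx_2 = 0.80 × (+50) / 0.4100 = 40.00 / 0.4100 ≈ 97.56.

Δx_2 = 97.56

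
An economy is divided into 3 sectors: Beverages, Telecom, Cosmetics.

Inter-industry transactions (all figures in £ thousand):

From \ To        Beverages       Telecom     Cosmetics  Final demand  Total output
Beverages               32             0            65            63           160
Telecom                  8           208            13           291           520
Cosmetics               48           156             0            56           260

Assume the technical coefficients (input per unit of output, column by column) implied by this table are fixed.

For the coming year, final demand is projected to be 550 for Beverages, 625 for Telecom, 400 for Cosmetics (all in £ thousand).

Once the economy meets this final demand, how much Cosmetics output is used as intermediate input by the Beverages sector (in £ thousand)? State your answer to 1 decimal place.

z_CB = 306.7

Technical coefficients a_ij = z_ij / X_j:
  a_BB = 32/160 = 0.20, a_TB = 8/160 = 0.05, a_CB = 48/160 = 0.30
  a_BT = 0/520 = 0.00, a_TT = 208/520 = 0.40, a_CT = 156/520 = 0.30
  a_BC = 65/260 = 0.25, a_TC = 13/260 = 0.05, a_CC = 0/260 = 0.00
I − A =
  [   0.80     0.00    -0.25]
  [  -0.05     0.60    -0.05]
  [  -0.30    -0.30     1.00]
Cofactors of I−A, C_ij = (−1)^(i+j)·(minor ij) (rows/columns in the sector order above):
  C_11 = (0.60)(1.00) − (-0.05)(-0.30) = 0.5850
  C_12 = −[(-0.05)(1.00) − (-0.05)(-0.30)] = 0.0650
  C_13 = (-0.05)(-0.30) − (0.60)(-0.30) = 0.1950
  C_21 = −[(0.00)(1.00) − (-0.25)(-0.30)] = 0.0750
  C_22 = (0.80)(1.00) − (-0.25)(-0.30) = 0.7250
  C_23 = −[(0.80)(-0.30) − (0.00)(-0.30)] = 0.2400
  C_31 = (0.00)(-0.05) − (-0.25)(0.60) = 0.1500
  C_32 = −[(0.80)(-0.05) − (-0.25)(-0.05)] = 0.0525
  C_33 = (0.80)(0.60) − (0.00)(-0.05) = 0.4800
det(I−A) = Σ_j (I−A)_1j·C_1j = (0.80)(0.5850) + (0.00)(0.0650) + (-0.25)(0.1950) = 0.41925
adj(I−A) = Cᵀ =
  [ 0.5850   0.0750   0.1500]
  [ 0.0650   0.7250   0.0525]
  [ 0.1950   0.2400   0.4800]
(I − A)⁻¹ = adj(I−A) / det(I−A) ≈
  [   1.3953     0.1789     0.3578]
  [   0.1550     1.7293     0.1252]
  [   0.4651     0.5725     1.1449]
First solve x = (I − A)⁻¹ d = adj(I−A)·d / det(I−A); in particular x_B = (0.5850·550 + 0.0750·625 + 0.1500·400) / 0.41925 = 428.625 / 0.41925 ≈ 1022.361.
Intermediate flow from C to B: z_CB = a_CB · x_B = 0.30 × 428.625 / 0.41925 = 128.5875 / 0.41925 ≈ 306.7.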